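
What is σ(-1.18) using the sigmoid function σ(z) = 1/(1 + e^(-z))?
0.2351

sigmoid(-1.18) = 1/(1 + e^(1.18)) = 1/(1 + 3.254) = 0.2351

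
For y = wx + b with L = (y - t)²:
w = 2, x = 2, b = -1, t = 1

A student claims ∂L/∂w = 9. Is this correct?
Incorrect

y = (2)(2) + -1 = 3
∂L/∂y = 2(y - t) = 2(3 - 1) = 4
∂y/∂w = x = 2
∂L/∂w = 4 × 2 = 8

Claimed value: 9
Incorrect: The correct gradient is 8.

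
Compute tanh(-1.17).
-0.8243

tanh(-1.17) = (e^(-1.17) - e^(1.17))/(e^(-1.17) + e^(1.17)) = -0.8243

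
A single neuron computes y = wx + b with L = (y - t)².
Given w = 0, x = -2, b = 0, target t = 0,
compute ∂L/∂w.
∂L/∂w = 0

y = wx + b = (0)(-2) + 0 = 0
∂L/∂y = 2(y - t) = 2(0 - 0) = 0
∂y/∂w = x = -2
∂L/∂w = ∂L/∂y · ∂y/∂w = 0 × -2 = 0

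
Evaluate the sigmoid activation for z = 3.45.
0.9692

sigmoid(3.45) = 1/(1 + e^(-3.45)) = 1/(1 + 0.03175) = 0.9692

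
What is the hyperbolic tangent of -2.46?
-0.9855

tanh(-2.46) = (e^(-2.46) - e^(2.46))/(e^(-2.46) + e^(2.46)) = -0.9855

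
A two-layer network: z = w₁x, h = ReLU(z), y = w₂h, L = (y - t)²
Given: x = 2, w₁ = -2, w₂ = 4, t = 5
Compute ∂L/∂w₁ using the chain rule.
∂L/∂w₁ = 0

Forward pass:
z = w₁x = -2×2 = -4
h = ReLU(-4) = 0
y = w₂h = 4×0 = 0

Backward pass:
∂L/∂y = 2(y - t) = 2(0 - 5) = -10
∂y/∂h = w₂ = 4
∂h/∂z = 0 (ReLU derivative)
∂z/∂w₁ = x = 2

∂L/∂w₁ = -10 × 4 × 0 × 2 = 0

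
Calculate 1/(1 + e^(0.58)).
0.3589

sigmoid(-0.58) = 1/(1 + e^(0.58)) = 1/(1 + 1.786) = 0.3589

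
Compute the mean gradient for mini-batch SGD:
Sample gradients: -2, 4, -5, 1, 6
Average gradient = 0.8

Average = (1/5)(-2 + 4 + -5 + 1 + 6) = 4/5 = 0.8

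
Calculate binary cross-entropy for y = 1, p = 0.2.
L = 1.609

L = -1·log(0.2) - 0·log(0.8) = -log(0.2) = 1.609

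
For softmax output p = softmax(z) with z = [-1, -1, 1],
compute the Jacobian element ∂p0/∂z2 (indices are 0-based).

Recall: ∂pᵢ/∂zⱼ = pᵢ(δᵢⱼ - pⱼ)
∂p0/∂z2 = -0.08382

p = softmax(z) = [0.1065, 0.1065, 0.787]
p0 = 0.1065, p2 = 0.787

∂p0/∂z2 = -p0 × p2 = -0.1065 × 0.787 = -0.08382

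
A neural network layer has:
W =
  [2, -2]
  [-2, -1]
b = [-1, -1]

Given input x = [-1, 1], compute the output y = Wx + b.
y = [-5, 0]

Wx = [2×-1 + -2×1, -2×-1 + -1×1]
   = [-4, 1]
y = Wx + b = [-4 + -1, 1 + -1] = [-5, 0]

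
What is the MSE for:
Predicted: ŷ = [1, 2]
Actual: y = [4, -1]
MSE = 9

MSE = (1/2)((1-4)² + (2--1)²) = (1/2)(9 + 9) = 9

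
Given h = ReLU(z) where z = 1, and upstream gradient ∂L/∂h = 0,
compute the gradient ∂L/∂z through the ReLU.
∂L/∂z = 0

h = ReLU(1) = 1
Since z > 0: ∂h/∂z = 1
∂L/∂z = ∂L/∂h · ∂h/∂z = 0 × 1 = 0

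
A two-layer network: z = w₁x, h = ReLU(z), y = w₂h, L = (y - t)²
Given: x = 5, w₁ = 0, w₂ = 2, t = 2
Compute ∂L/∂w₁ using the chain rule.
∂L/∂w₁ = 0

Forward pass:
z = w₁x = 0×5 = 0
h = ReLU(0) = 0
y = w₂h = 2×0 = 0

Backward pass:
∂L/∂y = 2(y - t) = 2(0 - 2) = -4
∂y/∂h = w₂ = 2
∂h/∂z = 0 (ReLU derivative)
∂z/∂w₁ = x = 5

∂L/∂w₁ = -4 × 2 × 0 × 5 = 0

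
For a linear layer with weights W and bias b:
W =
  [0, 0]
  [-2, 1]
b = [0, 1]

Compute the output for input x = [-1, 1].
y = [0, 4]

Wx = [0×-1 + 0×1, -2×-1 + 1×1]
   = [0, 3]
y = Wx + b = [0 + 0, 3 + 1] = [0, 4]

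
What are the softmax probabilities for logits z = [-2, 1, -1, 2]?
p = [0.0128, 0.2562, 0.0347, 0.6964]

exp(z) = [0.1353, 2.718, 0.3679, 7.389]
Sum = 10.61
p = [0.0128, 0.2562, 0.0347, 0.6964]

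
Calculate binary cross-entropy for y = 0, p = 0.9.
L = 2.303

L = -0·log(0.9) - 1·log(0.1) = -log(0.1) = 2.303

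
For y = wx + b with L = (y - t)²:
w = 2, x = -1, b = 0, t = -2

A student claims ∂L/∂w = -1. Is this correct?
Incorrect

y = (2)(-1) + 0 = -2
∂L/∂y = 2(y - t) = 2(-2 - -2) = 0
∂y/∂w = x = -1
∂L/∂w = 0 × -1 = 0

Claimed value: -1
Incorrect: The correct gradient is 0.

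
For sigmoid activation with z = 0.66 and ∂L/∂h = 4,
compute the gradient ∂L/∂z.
∂L/∂z = 0.8985

σ(0.66) = 0.6593
σ'(0.66) = σ(0.66)(1 - σ(0.66)) = 0.6593 × 0.3407 = 0.2246
∂L/∂z = ∂L/∂h · σ'(z) = 4 × 0.2246 = 0.8985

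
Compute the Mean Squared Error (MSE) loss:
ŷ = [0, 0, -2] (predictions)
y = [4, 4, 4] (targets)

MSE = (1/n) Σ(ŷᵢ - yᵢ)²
MSE = 22.67

MSE = (1/3)((0-4)² + (0-4)² + (-2-4)²) = (1/3)(16 + 16 + 36) = 22.67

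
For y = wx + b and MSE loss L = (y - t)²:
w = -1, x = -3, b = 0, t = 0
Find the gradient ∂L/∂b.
∂L/∂b = 6

y = wx + b = (-1)(-3) + 0 = 3
∂L/∂y = 2(y - t) = 2(3 - 0) = 6
∂y/∂b = 1
∂L/∂b = ∂L/∂y · ∂y/∂b = 6 × 1 = 6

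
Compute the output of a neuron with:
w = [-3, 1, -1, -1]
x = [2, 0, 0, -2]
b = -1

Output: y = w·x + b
y = -5

y = (-3)(2) + (1)(0) + (-1)(0) + (-1)(-2) + -1 = -5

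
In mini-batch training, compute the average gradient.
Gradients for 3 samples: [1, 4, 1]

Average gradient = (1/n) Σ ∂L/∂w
Average gradient = 2

Average = (1/3)(1 + 4 + 1) = 6/3 = 2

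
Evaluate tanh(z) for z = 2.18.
0.9748

tanh(2.18) = (e^(2.18) - e^(-2.18))/(e^(2.18) + e^(-2.18)) = 0.9748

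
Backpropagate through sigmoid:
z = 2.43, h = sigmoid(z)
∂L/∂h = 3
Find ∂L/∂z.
∂L/∂z = 0.2231

σ(2.43) = 0.9191
σ'(2.43) = σ(2.43)(1 - σ(2.43)) = 0.9191 × 0.08091 = 0.07437
∂L/∂z = ∂L/∂h · σ'(z) = 3 × 0.07437 = 0.2231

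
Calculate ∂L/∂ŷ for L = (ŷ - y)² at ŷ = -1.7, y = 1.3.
∂L/∂ŷ = -6.0

∂L/∂ŷ = 2(ŷ - y) = 2(-1.7 - 1.3) = 2(-3.0) = -6.0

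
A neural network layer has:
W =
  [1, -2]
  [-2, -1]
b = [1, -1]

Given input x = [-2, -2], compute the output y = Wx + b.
y = [3, 5]

Wx = [1×-2 + -2×-2, -2×-2 + -1×-2]
   = [2, 6]
y = Wx + b = [2 + 1, 6 + -1] = [3, 5]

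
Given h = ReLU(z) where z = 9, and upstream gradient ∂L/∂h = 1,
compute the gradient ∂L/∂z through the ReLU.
∂L/∂z = 1

h = ReLU(9) = 9
Since z > 0: ∂h/∂z = 1
∂L/∂z = ∂L/∂h · ∂h/∂z = 1 × 1 = 1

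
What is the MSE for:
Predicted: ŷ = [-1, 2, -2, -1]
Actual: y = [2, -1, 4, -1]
MSE = 13.5

MSE = (1/4)((-1-2)² + (2--1)² + (-2-4)² + (-1--1)²) = (1/4)(9 + 9 + 36 + 0) = 13.5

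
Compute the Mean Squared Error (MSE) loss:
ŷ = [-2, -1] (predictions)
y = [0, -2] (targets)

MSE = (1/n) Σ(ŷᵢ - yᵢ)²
MSE = 2.5

MSE = (1/2)((-2-0)² + (-1--2)²) = (1/2)(4 + 1) = 2.5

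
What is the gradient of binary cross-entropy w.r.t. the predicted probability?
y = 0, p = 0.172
∂L/∂p = 1.208

∂L/∂p = -y/p + (1-y)/(1-p) = 0 + 1/0.828 = 1.208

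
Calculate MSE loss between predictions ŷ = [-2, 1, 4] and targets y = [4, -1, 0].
MSE = 18.67

MSE = (1/3)((-2-4)² + (1--1)² + (4-0)²) = (1/3)(36 + 4 + 16) = 18.67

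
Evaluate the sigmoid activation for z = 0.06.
0.515

sigmoid(0.06) = 1/(1 + e^(-0.06)) = 1/(1 + 0.9418) = 0.515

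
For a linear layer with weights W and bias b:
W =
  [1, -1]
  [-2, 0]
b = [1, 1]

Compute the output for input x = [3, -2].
y = [6, -5]

Wx = [1×3 + -1×-2, -2×3 + 0×-2]
   = [5, -6]
y = Wx + b = [5 + 1, -6 + 1] = [6, -5]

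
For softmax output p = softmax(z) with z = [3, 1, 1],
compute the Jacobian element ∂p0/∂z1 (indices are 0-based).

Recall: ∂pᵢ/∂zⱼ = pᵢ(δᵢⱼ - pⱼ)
∂p0/∂z1 = -0.08382

p = softmax(z) = [0.787, 0.1065, 0.1065]
p0 = 0.787, p1 = 0.1065

∂p0/∂z1 = -p0 × p1 = -0.787 × 0.1065 = -0.08382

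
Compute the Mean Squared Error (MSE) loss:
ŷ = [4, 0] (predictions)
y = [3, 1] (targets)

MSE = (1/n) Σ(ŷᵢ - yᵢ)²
MSE = 1

MSE = (1/2)((4-3)² + (0-1)²) = (1/2)(1 + 1) = 1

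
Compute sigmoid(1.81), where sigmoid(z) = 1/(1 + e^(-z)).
0.8594

sigmoid(1.81) = 1/(1 + e^(-1.81)) = 1/(1 + 0.1637) = 0.8594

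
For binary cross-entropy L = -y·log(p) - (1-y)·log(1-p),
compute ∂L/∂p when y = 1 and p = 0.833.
∂L/∂p = -1.2

∂L/∂p = -y/p + (1-y)/(1-p) = -1/0.833 + 0 = -1.2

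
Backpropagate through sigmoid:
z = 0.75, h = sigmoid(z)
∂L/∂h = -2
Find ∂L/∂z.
∂L/∂z = -0.4358

σ(0.75) = 0.6792
σ'(0.75) = σ(0.75)(1 - σ(0.75)) = 0.6792 × 0.3208 = 0.2179
∂L/∂z = ∂L/∂h · σ'(z) = -2 × 0.2179 = -0.4358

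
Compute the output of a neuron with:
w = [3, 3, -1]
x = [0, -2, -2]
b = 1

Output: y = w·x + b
y = -3

y = (3)(0) + (3)(-2) + (-1)(-2) + 1 = -3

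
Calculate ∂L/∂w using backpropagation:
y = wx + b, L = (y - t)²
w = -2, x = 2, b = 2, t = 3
∂L/∂w = -20

y = wx + b = (-2)(2) + 2 = -2
∂L/∂y = 2(y - t) = 2(-2 - 3) = -10
∂y/∂w = x = 2
∂L/∂w = ∂L/∂y · ∂y/∂w = -10 × 2 = -20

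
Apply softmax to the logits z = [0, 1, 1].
p = [0.1554, 0.4223, 0.4223]

exp(z) = [1, 2.718, 2.718]
Sum = 6.437
p = [0.1554, 0.4223, 0.4223]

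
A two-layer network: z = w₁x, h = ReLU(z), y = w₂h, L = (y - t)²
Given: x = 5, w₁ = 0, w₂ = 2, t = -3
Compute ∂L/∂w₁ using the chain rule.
∂L/∂w₁ = 0

Forward pass:
z = w₁x = 0×5 = 0
h = ReLU(0) = 0
y = w₂h = 2×0 = 0

Backward pass:
∂L/∂y = 2(y - t) = 2(0 - -3) = 6
∂y/∂h = w₂ = 2
∂h/∂z = 0 (ReLU derivative)
∂z/∂w₁ = x = 5

∂L/∂w₁ = 6 × 2 × 0 × 5 = 0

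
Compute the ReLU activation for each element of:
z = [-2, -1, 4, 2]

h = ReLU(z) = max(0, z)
h = [0, 0, 4, 2]

ReLU applied element-wise: max(0,-2)=0, max(0,-1)=0, max(0,4)=4, max(0,2)=2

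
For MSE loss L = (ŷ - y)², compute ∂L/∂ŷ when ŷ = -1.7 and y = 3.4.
∂L/∂ŷ = -10.2

∂L/∂ŷ = 2(ŷ - y) = 2(-1.7 - 3.4) = 2(-5.1) = -10.2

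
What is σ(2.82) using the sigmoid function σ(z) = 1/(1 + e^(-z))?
0.9437

sigmoid(2.82) = 1/(1 + e^(-2.82)) = 1/(1 + 0.05961) = 0.9437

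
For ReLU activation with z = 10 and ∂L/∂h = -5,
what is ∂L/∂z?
∂L/∂z = -5

h = ReLU(10) = 10
Since z > 0: ∂h/∂z = 1
∂L/∂z = ∂L/∂h · ∂h/∂z = -5 × 1 = -5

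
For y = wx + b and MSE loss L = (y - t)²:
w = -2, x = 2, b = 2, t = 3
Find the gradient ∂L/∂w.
∂L/∂w = -20

y = wx + b = (-2)(2) + 2 = -2
∂L/∂y = 2(y - t) = 2(-2 - 3) = -10
∂y/∂w = x = 2
∂L/∂w = ∂L/∂y · ∂y/∂w = -10 × 2 = -20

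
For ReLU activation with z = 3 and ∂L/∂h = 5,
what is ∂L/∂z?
∂L/∂z = 5

h = ReLU(3) = 3
Since z > 0: ∂h/∂z = 1
∂L/∂z = ∂L/∂h · ∂h/∂z = 5 × 1 = 5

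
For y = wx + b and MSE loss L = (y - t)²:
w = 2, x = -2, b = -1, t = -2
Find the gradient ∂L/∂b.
∂L/∂b = -6

y = wx + b = (2)(-2) + -1 = -5
∂L/∂y = 2(y - t) = 2(-5 - -2) = -6
∂y/∂b = 1
∂L/∂b = ∂L/∂y · ∂y/∂b = -6 × 1 = -6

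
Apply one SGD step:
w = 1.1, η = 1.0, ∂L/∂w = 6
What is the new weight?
w_new = -4.9

w_new = w - η·∂L/∂w = 1.1 - 1.0×(6) = 1.1 - (6) = -4.9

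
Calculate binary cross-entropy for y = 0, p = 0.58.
L = 0.8675

L = -0·log(0.58) - 1·log(0.42) = -log(0.42) = 0.8675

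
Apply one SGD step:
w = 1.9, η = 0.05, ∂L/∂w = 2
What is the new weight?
w_new = 1.8

w_new = w - η·∂L/∂w = 1.9 - 0.05×(2) = 1.9 - (0.1) = 1.8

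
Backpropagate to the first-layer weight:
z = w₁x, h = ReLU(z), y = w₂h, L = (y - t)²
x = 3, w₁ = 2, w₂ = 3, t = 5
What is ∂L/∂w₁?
∂L/∂w₁ = 234

Forward pass:
z = w₁x = 2×3 = 6
h = ReLU(6) = 6
y = w₂h = 3×6 = 18

Backward pass:
∂L/∂y = 2(y - t) = 2(18 - 5) = 26
∂y/∂h = w₂ = 3
∂h/∂z = 1 (ReLU derivative)
∂z/∂w₁ = x = 3

∂L/∂w₁ = 26 × 3 × 1 × 3 = 234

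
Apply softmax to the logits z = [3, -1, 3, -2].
p = [0.4938, 0.009, 0.4938, 0.0033]

exp(z) = [20.09, 0.3679, 20.09, 0.1353]
Sum = 40.67
p = [0.4938, 0.009, 0.4938, 0.0033]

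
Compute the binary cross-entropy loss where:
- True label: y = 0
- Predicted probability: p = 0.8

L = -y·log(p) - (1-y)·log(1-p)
L = 1.609

L = -0·log(0.8) - 1·log(0.2) = -log(0.2) = 1.609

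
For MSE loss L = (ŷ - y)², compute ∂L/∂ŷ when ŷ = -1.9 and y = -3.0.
∂L/∂ŷ = 2.2

∂L/∂ŷ = 2(ŷ - y) = 2(-1.9 - -3.0) = 2(1.1) = 2.2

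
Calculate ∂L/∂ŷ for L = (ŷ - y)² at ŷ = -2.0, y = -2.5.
∂L/∂ŷ = 1.0

∂L/∂ŷ = 2(ŷ - y) = 2(-2.0 - -2.5) = 2(0.5) = 1.0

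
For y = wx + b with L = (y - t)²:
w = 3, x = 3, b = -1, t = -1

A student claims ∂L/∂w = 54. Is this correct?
Correct

y = (3)(3) + -1 = 8
∂L/∂y = 2(y - t) = 2(8 - -1) = 18
∂y/∂w = x = 3
∂L/∂w = 18 × 3 = 54

Claimed value: 54
Correct: The correct gradient is 54.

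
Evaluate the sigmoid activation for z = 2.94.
0.9498

sigmoid(2.94) = 1/(1 + e^(-2.94)) = 1/(1 + 0.05287) = 0.9498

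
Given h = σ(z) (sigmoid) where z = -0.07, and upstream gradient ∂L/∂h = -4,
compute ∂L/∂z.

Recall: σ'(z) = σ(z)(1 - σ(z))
∂L/∂z = -0.9988

σ(-0.07) = 0.4825
σ'(-0.07) = σ(-0.07)(1 - σ(-0.07)) = 0.4825 × 0.5175 = 0.2497
∂L/∂z = ∂L/∂h · σ'(z) = -4 × 0.2497 = -0.9988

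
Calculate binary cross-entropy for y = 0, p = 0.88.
L = 2.12

L = -0·log(0.88) - 1·log(0.12) = -log(0.12) = 2.12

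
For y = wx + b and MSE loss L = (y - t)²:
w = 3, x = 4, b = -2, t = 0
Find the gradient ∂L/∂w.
∂L/∂w = 80

y = wx + b = (3)(4) + -2 = 10
∂L/∂y = 2(y - t) = 2(10 - 0) = 20
∂y/∂w = x = 4
∂L/∂w = ∂L/∂y · ∂y/∂w = 20 × 4 = 80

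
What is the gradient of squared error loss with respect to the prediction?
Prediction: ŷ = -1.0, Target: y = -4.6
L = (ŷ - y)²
∂L/∂ŷ = 7.2

∂L/∂ŷ = 2(ŷ - y) = 2(-1.0 - -4.6) = 2(3.6) = 7.2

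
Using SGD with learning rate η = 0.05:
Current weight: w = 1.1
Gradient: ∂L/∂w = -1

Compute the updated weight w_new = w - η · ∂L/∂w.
w_new = 1.15

w_new = w - η·∂L/∂w = 1.1 - 0.05×(-1) = 1.1 - (-0.05) = 1.15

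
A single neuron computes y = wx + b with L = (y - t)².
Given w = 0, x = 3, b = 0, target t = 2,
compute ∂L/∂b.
∂L/∂b = -4

y = wx + b = (0)(3) + 0 = 0
∂L/∂y = 2(y - t) = 2(0 - 2) = -4
∂y/∂b = 1
∂L/∂b = ∂L/∂y · ∂y/∂b = -4 × 1 = -4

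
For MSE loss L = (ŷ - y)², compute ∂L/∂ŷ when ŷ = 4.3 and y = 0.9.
∂L/∂ŷ = 6.8

∂L/∂ŷ = 2(ŷ - y) = 2(4.3 - 0.9) = 2(3.4) = 6.8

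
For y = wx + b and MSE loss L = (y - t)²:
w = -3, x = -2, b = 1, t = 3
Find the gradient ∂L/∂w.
∂L/∂w = -16

y = wx + b = (-3)(-2) + 1 = 7
∂L/∂y = 2(y - t) = 2(7 - 3) = 8
∂y/∂w = x = -2
∂L/∂w = ∂L/∂y · ∂y/∂w = 8 × -2 = -16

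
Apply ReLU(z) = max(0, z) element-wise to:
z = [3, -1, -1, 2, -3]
h = [3, 0, 0, 2, 0]

ReLU applied element-wise: max(0,3)=3, max(0,-1)=0, max(0,-1)=0, max(0,2)=2, max(0,-3)=0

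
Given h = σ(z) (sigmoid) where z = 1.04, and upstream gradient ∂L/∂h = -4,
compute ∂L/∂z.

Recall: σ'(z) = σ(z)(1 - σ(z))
∂L/∂z = -0.7718

σ(1.04) = 0.7389
σ'(1.04) = σ(1.04)(1 - σ(1.04)) = 0.7389 × 0.2611 = 0.193
∂L/∂z = ∂L/∂h · σ'(z) = -4 × 0.193 = -0.7718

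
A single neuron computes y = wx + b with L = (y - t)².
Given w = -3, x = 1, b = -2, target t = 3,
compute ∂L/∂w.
∂L/∂w = -16

y = wx + b = (-3)(1) + -2 = -5
∂L/∂y = 2(y - t) = 2(-5 - 3) = -16
∂y/∂w = x = 1
∂L/∂w = ∂L/∂y · ∂y/∂w = -16 × 1 = -16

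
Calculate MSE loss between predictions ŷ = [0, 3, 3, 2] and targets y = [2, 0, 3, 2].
MSE = 3.25

MSE = (1/4)((0-2)² + (3-0)² + (3-3)² + (2-2)²) = (1/4)(4 + 9 + 0 + 0) = 3.25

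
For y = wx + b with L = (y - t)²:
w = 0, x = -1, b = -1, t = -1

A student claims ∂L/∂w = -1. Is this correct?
Incorrect

y = (0)(-1) + -1 = -1
∂L/∂y = 2(y - t) = 2(-1 - -1) = 0
∂y/∂w = x = -1
∂L/∂w = 0 × -1 = 0

Claimed value: -1
Incorrect: The correct gradient is 0.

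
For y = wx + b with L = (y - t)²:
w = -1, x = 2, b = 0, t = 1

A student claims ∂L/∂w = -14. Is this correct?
Incorrect

y = (-1)(2) + 0 = -2
∂L/∂y = 2(y - t) = 2(-2 - 1) = -6
∂y/∂w = x = 2
∂L/∂w = -6 × 2 = -12

Claimed value: -14
Incorrect: The correct gradient is -12.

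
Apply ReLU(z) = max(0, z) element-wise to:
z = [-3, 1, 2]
h = [0, 1, 2]

ReLU applied element-wise: max(0,-3)=0, max(0,1)=1, max(0,2)=2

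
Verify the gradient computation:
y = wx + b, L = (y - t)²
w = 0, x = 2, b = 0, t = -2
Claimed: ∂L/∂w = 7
Incorrect

y = (0)(2) + 0 = 0
∂L/∂y = 2(y - t) = 2(0 - -2) = 4
∂y/∂w = x = 2
∂L/∂w = 4 × 2 = 8

Claimed value: 7
Incorrect: The correct gradient is 8.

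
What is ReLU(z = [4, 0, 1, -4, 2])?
h = [4, 0, 1, 0, 2]

ReLU applied element-wise: max(0,4)=4, max(0,0)=0, max(0,1)=1, max(0,-4)=0, max(0,2)=2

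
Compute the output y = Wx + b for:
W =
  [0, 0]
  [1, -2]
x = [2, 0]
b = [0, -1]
y = [0, 1]

Wx = [0×2 + 0×0, 1×2 + -2×0]
   = [0, 2]
y = Wx + b = [0 + 0, 2 + -1] = [0, 1]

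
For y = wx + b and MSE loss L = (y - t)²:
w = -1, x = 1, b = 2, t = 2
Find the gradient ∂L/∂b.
∂L/∂b = -2

y = wx + b = (-1)(1) + 2 = 1
∂L/∂y = 2(y - t) = 2(1 - 2) = -2
∂y/∂b = 1
∂L/∂b = ∂L/∂y · ∂y/∂b = -2 × 1 = -2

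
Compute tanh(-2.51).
-0.9869

tanh(-2.51) = (e^(-2.51) - e^(2.51))/(e^(-2.51) + e^(2.51)) = -0.9869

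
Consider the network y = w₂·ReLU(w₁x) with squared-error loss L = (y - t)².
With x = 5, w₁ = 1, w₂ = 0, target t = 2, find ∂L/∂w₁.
∂L/∂w₁ = 0

Forward pass:
z = w₁x = 1×5 = 5
h = ReLU(5) = 5
y = w₂h = 0×5 = 0

Backward pass:
∂L/∂y = 2(y - t) = 2(0 - 2) = -4
∂y/∂h = w₂ = 0
∂h/∂z = 1 (ReLU derivative)
∂z/∂w₁ = x = 5

∂L/∂w₁ = -4 × 0 × 1 × 5 = 0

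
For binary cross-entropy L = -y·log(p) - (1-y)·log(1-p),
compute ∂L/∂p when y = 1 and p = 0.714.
∂L/∂p = -1.401

∂L/∂p = -y/p + (1-y)/(1-p) = -1/0.714 + 0 = -1.401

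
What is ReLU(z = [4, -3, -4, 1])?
h = [4, 0, 0, 1]

ReLU applied element-wise: max(0,4)=4, max(0,-3)=0, max(0,-4)=0, max(0,1)=1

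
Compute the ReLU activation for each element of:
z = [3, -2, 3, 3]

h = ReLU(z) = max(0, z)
h = [3, 0, 3, 3]

ReLU applied element-wise: max(0,3)=3, max(0,-2)=0, max(0,3)=3, max(0,3)=3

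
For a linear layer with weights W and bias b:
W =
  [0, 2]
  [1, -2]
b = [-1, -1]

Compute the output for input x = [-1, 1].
y = [1, -4]

Wx = [0×-1 + 2×1, 1×-1 + -2×1]
   = [2, -3]
y = Wx + b = [2 + -1, -3 + -1] = [1, -4]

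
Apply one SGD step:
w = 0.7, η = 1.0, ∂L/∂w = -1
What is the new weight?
w_new = 1.7

w_new = w - η·∂L/∂w = 0.7 - 1.0×(-1) = 0.7 - (-1) = 1.7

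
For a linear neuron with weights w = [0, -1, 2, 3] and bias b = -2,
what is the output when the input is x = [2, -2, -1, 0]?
y = -2

y = (0)(2) + (-1)(-2) + (2)(-1) + (3)(0) + -2 = -2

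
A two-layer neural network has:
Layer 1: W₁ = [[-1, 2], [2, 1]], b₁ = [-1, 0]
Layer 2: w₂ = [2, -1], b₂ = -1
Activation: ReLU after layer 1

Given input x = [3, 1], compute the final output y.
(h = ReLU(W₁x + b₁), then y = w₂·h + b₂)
y = -8

Layer 1 pre-activation: z₁ = [-2, 7]
After ReLU: h = [0, 7]
Layer 2 output: y = 2×0 + -1×7 + -1 = -8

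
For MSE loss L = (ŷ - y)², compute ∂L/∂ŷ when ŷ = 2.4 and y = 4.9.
∂L/∂ŷ = -5.0

∂L/∂ŷ = 2(ŷ - y) = 2(2.4 - 4.9) = 2(-2.5) = -5.0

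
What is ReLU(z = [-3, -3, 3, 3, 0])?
h = [0, 0, 3, 3, 0]

ReLU applied element-wise: max(0,-3)=0, max(0,-3)=0, max(0,3)=3, max(0,3)=3, max(0,0)=0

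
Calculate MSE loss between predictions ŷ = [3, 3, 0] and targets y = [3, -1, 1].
MSE = 5.667

MSE = (1/3)((3-3)² + (3--1)² + (0-1)²) = (1/3)(0 + 16 + 1) = 5.667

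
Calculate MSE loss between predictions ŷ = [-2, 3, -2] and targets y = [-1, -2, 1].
MSE = 11.67

MSE = (1/3)((-2--1)² + (3--2)² + (-2-1)²) = (1/3)(1 + 25 + 9) = 11.67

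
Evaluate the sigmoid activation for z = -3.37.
0.03325

sigmoid(-3.37) = 1/(1 + e^(3.37)) = 1/(1 + 29.08) = 0.03325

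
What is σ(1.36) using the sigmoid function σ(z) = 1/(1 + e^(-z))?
0.7958

sigmoid(1.36) = 1/(1 + e^(-1.36)) = 1/(1 + 0.2567) = 0.7958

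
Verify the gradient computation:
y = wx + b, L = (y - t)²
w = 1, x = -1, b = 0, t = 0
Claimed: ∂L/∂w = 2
Correct

y = (1)(-1) + 0 = -1
∂L/∂y = 2(y - t) = 2(-1 - 0) = -2
∂y/∂w = x = -1
∂L/∂w = -2 × -1 = 2

Claimed value: 2
Correct: The correct gradient is 2.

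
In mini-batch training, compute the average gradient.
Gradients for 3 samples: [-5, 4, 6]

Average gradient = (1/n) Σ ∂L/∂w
Average gradient = 1.667

Average = (1/3)(-5 + 4 + 6) = 5/3 = 1.667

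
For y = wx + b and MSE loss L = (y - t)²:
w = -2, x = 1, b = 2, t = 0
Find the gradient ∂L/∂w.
∂L/∂w = 0

y = wx + b = (-2)(1) + 2 = 0
∂L/∂y = 2(y - t) = 2(0 - 0) = 0
∂y/∂w = x = 1
∂L/∂w = ∂L/∂y · ∂y/∂w = 0 × 1 = 0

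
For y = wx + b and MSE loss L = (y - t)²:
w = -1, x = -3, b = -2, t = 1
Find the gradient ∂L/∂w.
∂L/∂w = 0

y = wx + b = (-1)(-3) + -2 = 1
∂L/∂y = 2(y - t) = 2(1 - 1) = 0
∂y/∂w = x = -3
∂L/∂w = ∂L/∂y · ∂y/∂w = 0 × -3 = 0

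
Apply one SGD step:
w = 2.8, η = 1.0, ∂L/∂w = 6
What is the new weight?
w_new = -3.2

w_new = w - η·∂L/∂w = 2.8 - 1.0×(6) = 2.8 - (6) = -3.2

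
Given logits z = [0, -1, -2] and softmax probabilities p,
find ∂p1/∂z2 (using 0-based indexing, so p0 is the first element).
∂p1/∂z2 = -0.02203

p = softmax(z) = [0.6652, 0.2447, 0.09003]
p1 = 0.2447, p2 = 0.09003

∂p1/∂z2 = -p1 × p2 = -0.2447 × 0.09003 = -0.02203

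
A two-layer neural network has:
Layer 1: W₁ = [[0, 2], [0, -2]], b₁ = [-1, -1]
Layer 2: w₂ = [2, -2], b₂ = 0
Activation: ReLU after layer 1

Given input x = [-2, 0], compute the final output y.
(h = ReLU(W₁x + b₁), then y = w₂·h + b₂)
y = 0

Layer 1 pre-activation: z₁ = [-1, -1]
After ReLU: h = [0, 0]
Layer 2 output: y = 2×0 + -2×0 + 0 = 0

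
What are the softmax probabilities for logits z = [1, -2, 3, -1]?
p = [0.1166, 0.0058, 0.8618, 0.0158]

exp(z) = [2.718, 0.1353, 20.09, 0.3679]
Sum = 23.31
p = [0.1166, 0.0058, 0.8618, 0.0158]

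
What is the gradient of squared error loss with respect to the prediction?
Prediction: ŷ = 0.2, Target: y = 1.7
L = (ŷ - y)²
∂L/∂ŷ = -3.0

∂L/∂ŷ = 2(ŷ - y) = 2(0.2 - 1.7) = 2(-1.5) = -3.0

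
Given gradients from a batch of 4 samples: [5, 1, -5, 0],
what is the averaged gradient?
Average gradient = 0.25

Average = (1/4)(5 + 1 + -5 + 0) = 1/4 = 0.25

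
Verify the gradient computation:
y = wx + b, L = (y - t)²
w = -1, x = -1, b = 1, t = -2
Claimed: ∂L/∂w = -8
Correct

y = (-1)(-1) + 1 = 2
∂L/∂y = 2(y - t) = 2(2 - -2) = 8
∂y/∂w = x = -1
∂L/∂w = 8 × -1 = -8

Claimed value: -8
Correct: The correct gradient is -8.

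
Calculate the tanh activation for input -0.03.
-0.02999

tanh(-0.03) = (e^(-0.03) - e^(0.03))/(e^(-0.03) + e^(0.03)) = -0.02999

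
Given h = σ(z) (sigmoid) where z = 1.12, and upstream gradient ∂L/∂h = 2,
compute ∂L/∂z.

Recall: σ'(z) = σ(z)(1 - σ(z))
∂L/∂z = 0.371

σ(1.12) = 0.754
σ'(1.12) = σ(1.12)(1 - σ(1.12)) = 0.754 × 0.246 = 0.1855
∂L/∂z = ∂L/∂h · σ'(z) = 2 × 0.1855 = 0.371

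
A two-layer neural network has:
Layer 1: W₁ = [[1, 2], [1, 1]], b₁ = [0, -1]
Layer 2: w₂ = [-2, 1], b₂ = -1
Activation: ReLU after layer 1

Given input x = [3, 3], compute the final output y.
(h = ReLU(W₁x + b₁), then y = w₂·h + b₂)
y = -14

Layer 1 pre-activation: z₁ = [9, 5]
After ReLU: h = [9, 5]
Layer 2 output: y = -2×9 + 1×5 + -1 = -14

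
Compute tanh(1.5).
0.9051

tanh(1.5) = (e^(1.5) - e^(-1.5))/(e^(1.5) + e^(-1.5)) = 0.9051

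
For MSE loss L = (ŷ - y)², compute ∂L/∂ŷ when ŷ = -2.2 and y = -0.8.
∂L/∂ŷ = -2.8

∂L/∂ŷ = 2(ŷ - y) = 2(-2.2 - -0.8) = 2(-1.4) = -2.8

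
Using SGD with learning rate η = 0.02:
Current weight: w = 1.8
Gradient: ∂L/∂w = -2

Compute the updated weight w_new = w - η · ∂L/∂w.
w_new = 1.84

w_new = w - η·∂L/∂w = 1.8 - 0.02×(-2) = 1.8 - (-0.04) = 1.84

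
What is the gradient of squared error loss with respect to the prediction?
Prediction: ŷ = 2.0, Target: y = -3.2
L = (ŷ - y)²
∂L/∂ŷ = 10.4

∂L/∂ŷ = 2(ŷ - y) = 2(2.0 - -3.2) = 2(5.2) = 10.4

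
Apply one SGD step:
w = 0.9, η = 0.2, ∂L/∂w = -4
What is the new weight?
w_new = 1.7

w_new = w - η·∂L/∂w = 0.9 - 0.2×(-4) = 0.9 - (-0.8) = 1.7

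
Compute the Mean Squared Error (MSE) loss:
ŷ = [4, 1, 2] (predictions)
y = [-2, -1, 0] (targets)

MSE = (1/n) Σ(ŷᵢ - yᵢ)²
MSE = 14.67

MSE = (1/3)((4--2)² + (1--1)² + (2-0)²) = (1/3)(36 + 4 + 4) = 14.67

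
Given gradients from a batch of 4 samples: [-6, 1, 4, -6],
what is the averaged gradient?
Average gradient = -1.75

Average = (1/4)(-6 + 1 + 4 + -6) = -7/4 = -1.75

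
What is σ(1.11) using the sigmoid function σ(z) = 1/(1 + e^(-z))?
0.7521

sigmoid(1.11) = 1/(1 + e^(-1.11)) = 1/(1 + 0.3296) = 0.7521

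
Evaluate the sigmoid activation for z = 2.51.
0.9248

sigmoid(2.51) = 1/(1 + e^(-2.51)) = 1/(1 + 0.08127) = 0.9248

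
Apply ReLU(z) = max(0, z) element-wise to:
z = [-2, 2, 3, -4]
h = [0, 2, 3, 0]

ReLU applied element-wise: max(0,-2)=0, max(0,2)=2, max(0,3)=3, max(0,-4)=0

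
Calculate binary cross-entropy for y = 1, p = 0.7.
L = 0.3567

L = -1·log(0.7) - 0·log(0.3) = -log(0.7) = 0.3567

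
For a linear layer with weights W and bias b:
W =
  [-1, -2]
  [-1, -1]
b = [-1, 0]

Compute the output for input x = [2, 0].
y = [-3, -2]

Wx = [-1×2 + -2×0, -1×2 + -1×0]
   = [-2, -2]
y = Wx + b = [-2 + -1, -2 + 0] = [-3, -2]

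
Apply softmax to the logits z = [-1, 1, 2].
p = [0.0351, 0.2595, 0.7054]

exp(z) = [0.3679, 2.718, 7.389]
Sum = 10.48
p = [0.0351, 0.2595, 0.7054]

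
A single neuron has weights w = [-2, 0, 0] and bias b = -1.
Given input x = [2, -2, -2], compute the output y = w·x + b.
y = -5

y = (-2)(2) + (0)(-2) + (0)(-2) + -1 = -5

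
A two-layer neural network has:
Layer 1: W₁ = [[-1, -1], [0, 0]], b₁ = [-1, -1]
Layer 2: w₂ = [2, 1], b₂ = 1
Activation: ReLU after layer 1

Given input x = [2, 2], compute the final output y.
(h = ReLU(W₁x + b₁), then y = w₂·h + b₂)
y = 1

Layer 1 pre-activation: z₁ = [-5, -1]
After ReLU: h = [0, 0]
Layer 2 output: y = 2×0 + 1×0 + 1 = 1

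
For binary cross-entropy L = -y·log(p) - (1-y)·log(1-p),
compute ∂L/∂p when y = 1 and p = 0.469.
∂L/∂p = -2.132

∂L/∂p = -y/p + (1-y)/(1-p) = -1/0.469 + 0 = -2.132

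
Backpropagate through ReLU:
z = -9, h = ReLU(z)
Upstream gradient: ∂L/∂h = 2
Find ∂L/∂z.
∂L/∂z = 0

h = ReLU(-9) = 0
Since z < 0: ∂h/∂z = 0
∂L/∂z = ∂L/∂h · ∂h/∂z = 2 × 0 = 0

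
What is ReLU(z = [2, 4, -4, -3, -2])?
h = [2, 4, 0, 0, 0]

ReLU applied element-wise: max(0,2)=2, max(0,4)=4, max(0,-4)=0, max(0,-3)=0, max(0,-2)=0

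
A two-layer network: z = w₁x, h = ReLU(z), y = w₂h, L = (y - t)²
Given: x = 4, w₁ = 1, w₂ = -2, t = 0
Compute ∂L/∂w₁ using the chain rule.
∂L/∂w₁ = 128

Forward pass:
z = w₁x = 1×4 = 4
h = ReLU(4) = 4
y = w₂h = -2×4 = -8

Backward pass:
∂L/∂y = 2(y - t) = 2(-8 - 0) = -16
∂y/∂h = w₂ = -2
∂h/∂z = 1 (ReLU derivative)
∂z/∂w₁ = x = 4

∂L/∂w₁ = -16 × -2 × 1 × 4 = 128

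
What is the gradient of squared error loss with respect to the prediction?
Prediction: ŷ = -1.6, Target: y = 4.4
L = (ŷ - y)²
∂L/∂ŷ = -12.0

∂L/∂ŷ = 2(ŷ - y) = 2(-1.6 - 4.4) = 2(-6.0) = -12.0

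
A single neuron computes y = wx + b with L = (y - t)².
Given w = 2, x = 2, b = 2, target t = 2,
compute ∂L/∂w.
∂L/∂w = 16

y = wx + b = (2)(2) + 2 = 6
∂L/∂y = 2(y - t) = 2(6 - 2) = 8
∂y/∂w = x = 2
∂L/∂w = ∂L/∂y · ∂y/∂w = 8 × 2 = 16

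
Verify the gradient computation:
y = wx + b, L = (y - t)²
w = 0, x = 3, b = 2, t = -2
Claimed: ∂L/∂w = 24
Correct

y = (0)(3) + 2 = 2
∂L/∂y = 2(y - t) = 2(2 - -2) = 8
∂y/∂w = x = 3
∂L/∂w = 8 × 3 = 24

Claimed value: 24
Correct: The correct gradient is 24.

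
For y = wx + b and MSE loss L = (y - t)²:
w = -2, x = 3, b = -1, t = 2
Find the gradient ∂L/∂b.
∂L/∂b = -18

y = wx + b = (-2)(3) + -1 = -7
∂L/∂y = 2(y - t) = 2(-7 - 2) = -18
∂y/∂b = 1
∂L/∂b = ∂L/∂y · ∂y/∂b = -18 × 1 = -18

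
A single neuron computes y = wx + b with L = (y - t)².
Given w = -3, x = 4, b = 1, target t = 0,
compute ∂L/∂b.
∂L/∂b = -22

y = wx + b = (-3)(4) + 1 = -11
∂L/∂y = 2(y - t) = 2(-11 - 0) = -22
∂y/∂b = 1
∂L/∂b = ∂L/∂y · ∂y/∂b = -22 × 1 = -22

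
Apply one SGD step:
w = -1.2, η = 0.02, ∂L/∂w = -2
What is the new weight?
w_new = -1.16

w_new = w - η·∂L/∂w = -1.2 - 0.02×(-2) = -1.2 - (-0.04) = -1.16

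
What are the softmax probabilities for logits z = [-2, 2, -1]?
p = [0.0171, 0.9362, 0.0466]

exp(z) = [0.1353, 7.389, 0.3679]
Sum = 7.892
p = [0.0171, 0.9362, 0.0466]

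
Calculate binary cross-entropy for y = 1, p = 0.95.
L = 0.05129

L = -1·log(0.95) - 0·log(0.05) = -log(0.95) = 0.05129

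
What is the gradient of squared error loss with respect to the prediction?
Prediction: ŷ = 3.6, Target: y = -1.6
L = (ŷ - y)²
∂L/∂ŷ = 10.4

∂L/∂ŷ = 2(ŷ - y) = 2(3.6 - -1.6) = 2(5.2) = 10.4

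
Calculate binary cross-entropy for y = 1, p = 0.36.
L = 1.022

L = -1·log(0.36) - 0·log(0.64) = -log(0.36) = 1.022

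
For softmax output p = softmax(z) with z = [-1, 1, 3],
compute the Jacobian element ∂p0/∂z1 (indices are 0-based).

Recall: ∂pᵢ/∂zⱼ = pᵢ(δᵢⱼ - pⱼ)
∂p0/∂z1 = -0.001862

p = softmax(z) = [0.01588, 0.1173, 0.8668]
p0 = 0.01588, p1 = 0.1173

∂p0/∂z1 = -p0 × p1 = -0.01588 × 0.1173 = -0.001862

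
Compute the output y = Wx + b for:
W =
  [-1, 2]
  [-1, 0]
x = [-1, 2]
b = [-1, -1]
y = [4, 0]

Wx = [-1×-1 + 2×2, -1×-1 + 0×2]
   = [5, 1]
y = Wx + b = [5 + -1, 1 + -1] = [4, 0]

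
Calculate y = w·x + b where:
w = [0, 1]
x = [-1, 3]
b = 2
y = 5

y = (0)(-1) + (1)(3) + 2 = 5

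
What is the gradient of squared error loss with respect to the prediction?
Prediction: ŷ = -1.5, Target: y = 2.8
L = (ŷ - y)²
∂L/∂ŷ = -8.6

∂L/∂ŷ = 2(ŷ - y) = 2(-1.5 - 2.8) = 2(-4.3) = -8.6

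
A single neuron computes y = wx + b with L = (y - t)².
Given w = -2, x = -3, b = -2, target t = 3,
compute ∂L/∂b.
∂L/∂b = 2

y = wx + b = (-2)(-3) + -2 = 4
∂L/∂y = 2(y - t) = 2(4 - 3) = 2
∂y/∂b = 1
∂L/∂b = ∂L/∂y · ∂y/∂b = 2 × 1 = 2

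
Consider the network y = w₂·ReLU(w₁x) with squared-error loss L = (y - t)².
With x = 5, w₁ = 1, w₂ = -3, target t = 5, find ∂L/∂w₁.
∂L/∂w₁ = 600

Forward pass:
z = w₁x = 1×5 = 5
h = ReLU(5) = 5
y = w₂h = -3×5 = -15

Backward pass:
∂L/∂y = 2(y - t) = 2(-15 - 5) = -40
∂y/∂h = w₂ = -3
∂h/∂z = 1 (ReLU derivative)
∂z/∂w₁ = x = 5

∂L/∂w₁ = -40 × -3 × 1 × 5 = 600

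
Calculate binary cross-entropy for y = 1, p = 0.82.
L = 0.1985

L = -1·log(0.82) - 0·log(0.18) = -log(0.82) = 0.1985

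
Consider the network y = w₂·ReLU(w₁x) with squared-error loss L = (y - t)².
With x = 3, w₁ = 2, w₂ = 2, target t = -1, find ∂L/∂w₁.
∂L/∂w₁ = 156

Forward pass:
z = w₁x = 2×3 = 6
h = ReLU(6) = 6
y = w₂h = 2×6 = 12

Backward pass:
∂L/∂y = 2(y - t) = 2(12 - -1) = 26
∂y/∂h = w₂ = 2
∂h/∂z = 1 (ReLU derivative)
∂z/∂w₁ = x = 3

∂L/∂w₁ = 26 × 2 × 1 × 3 = 156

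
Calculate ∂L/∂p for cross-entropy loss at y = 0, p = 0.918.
∂L/∂p = 12.2

∂L/∂p = -y/p + (1-y)/(1-p) = 0 + 1/0.082 = 12.2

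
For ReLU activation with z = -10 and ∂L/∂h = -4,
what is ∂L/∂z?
∂L/∂z = 0

h = ReLU(-10) = 0
Since z < 0: ∂h/∂z = 0
∂L/∂z = ∂L/∂h · ∂h/∂z = -4 × 0 = 0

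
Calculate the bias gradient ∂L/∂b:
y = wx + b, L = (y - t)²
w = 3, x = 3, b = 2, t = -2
∂L/∂b = 26

y = wx + b = (3)(3) + 2 = 11
∂L/∂y = 2(y - t) = 2(11 - -2) = 26
∂y/∂b = 1
∂L/∂b = ∂L/∂y · ∂y/∂b = 26 × 1 = 26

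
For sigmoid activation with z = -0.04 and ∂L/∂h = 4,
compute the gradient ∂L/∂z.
∂L/∂z = 0.9996

σ(-0.04) = 0.49
σ'(-0.04) = σ(-0.04)(1 - σ(-0.04)) = 0.49 × 0.51 = 0.2499
∂L/∂z = ∂L/∂h · σ'(z) = 4 × 0.2499 = 0.9996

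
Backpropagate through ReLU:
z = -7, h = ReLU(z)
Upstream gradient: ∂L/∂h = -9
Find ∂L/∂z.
∂L/∂z = 0

h = ReLU(-7) = 0
Since z < 0: ∂h/∂z = 0
∂L/∂z = ∂L/∂h · ∂h/∂z = -9 × 0 = 0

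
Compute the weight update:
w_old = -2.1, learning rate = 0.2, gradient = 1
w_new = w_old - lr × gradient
w_new = -2.3

w_new = w - η·∂L/∂w = -2.1 - 0.2×(1) = -2.1 - (0.2) = -2.3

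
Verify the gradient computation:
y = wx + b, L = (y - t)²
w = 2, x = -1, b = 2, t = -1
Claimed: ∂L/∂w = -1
Incorrect

y = (2)(-1) + 2 = 0
∂L/∂y = 2(y - t) = 2(0 - -1) = 2
∂y/∂w = x = -1
∂L/∂w = 2 × -1 = -2

Claimed value: -1
Incorrect: The correct gradient is -2.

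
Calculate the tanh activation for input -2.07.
-0.9687

tanh(-2.07) = (e^(-2.07) - e^(2.07))/(e^(-2.07) + e^(2.07)) = -0.9687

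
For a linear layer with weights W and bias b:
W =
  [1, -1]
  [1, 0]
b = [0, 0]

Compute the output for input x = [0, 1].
y = [-1, 0]

Wx = [1×0 + -1×1, 1×0 + 0×1]
   = [-1, 0]
y = Wx + b = [-1 + 0, 0 + 0] = [-1, 0]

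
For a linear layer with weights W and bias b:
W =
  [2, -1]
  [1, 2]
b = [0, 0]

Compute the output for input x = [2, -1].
y = [5, 0]

Wx = [2×2 + -1×-1, 1×2 + 2×-1]
   = [5, 0]
y = Wx + b = [5 + 0, 0 + 0] = [5, 0]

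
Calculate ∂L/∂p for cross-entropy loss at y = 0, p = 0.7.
∂L/∂p = 3.333

∂L/∂p = -y/p + (1-y)/(1-p) = 0 + 1/0.3 = 3.333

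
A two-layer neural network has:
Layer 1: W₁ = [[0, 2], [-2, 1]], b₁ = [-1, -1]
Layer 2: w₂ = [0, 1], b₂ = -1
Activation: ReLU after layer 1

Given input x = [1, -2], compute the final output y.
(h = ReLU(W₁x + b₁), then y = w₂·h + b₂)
y = -1

Layer 1 pre-activation: z₁ = [-5, -5]
After ReLU: h = [0, 0]
Layer 2 output: y = 0×0 + 1×0 + -1 = -1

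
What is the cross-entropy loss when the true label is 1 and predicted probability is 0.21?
L = 1.561

L = -1·log(0.21) - 0·log(0.79) = -log(0.21) = 1.561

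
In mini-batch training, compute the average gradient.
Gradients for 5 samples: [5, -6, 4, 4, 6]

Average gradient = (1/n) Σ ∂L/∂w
Average gradient = 2.6

Average = (1/5)(5 + -6 + 4 + 4 + 6) = 13/5 = 2.6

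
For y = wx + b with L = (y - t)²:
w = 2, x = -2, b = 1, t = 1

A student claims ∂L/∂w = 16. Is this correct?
Correct

y = (2)(-2) + 1 = -3
∂L/∂y = 2(y - t) = 2(-3 - 1) = -8
∂y/∂w = x = -2
∂L/∂w = -8 × -2 = 16

Claimed value: 16
Correct: The correct gradient is 16.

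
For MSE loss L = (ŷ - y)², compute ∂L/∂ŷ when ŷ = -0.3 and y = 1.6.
∂L/∂ŷ = -3.8

∂L/∂ŷ = 2(ŷ - y) = 2(-0.3 - 1.6) = 2(-1.9) = -3.8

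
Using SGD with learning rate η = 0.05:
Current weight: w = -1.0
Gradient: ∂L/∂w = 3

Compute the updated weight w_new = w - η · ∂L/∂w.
w_new = -1.15

w_new = w - η·∂L/∂w = -1.0 - 0.05×(3) = -1.0 - (0.15) = -1.15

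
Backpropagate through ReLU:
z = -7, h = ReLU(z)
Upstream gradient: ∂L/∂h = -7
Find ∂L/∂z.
∂L/∂z = 0

h = ReLU(-7) = 0
Since z < 0: ∂h/∂z = 0
∂L/∂z = ∂L/∂h · ∂h/∂z = -7 × 0 = 0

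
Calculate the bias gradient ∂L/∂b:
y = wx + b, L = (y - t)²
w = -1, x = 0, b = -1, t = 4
∂L/∂b = -10

y = wx + b = (-1)(0) + -1 = -1
∂L/∂y = 2(y - t) = 2(-1 - 4) = -10
∂y/∂b = 1
∂L/∂b = ∂L/∂y · ∂y/∂b = -10 × 1 = -10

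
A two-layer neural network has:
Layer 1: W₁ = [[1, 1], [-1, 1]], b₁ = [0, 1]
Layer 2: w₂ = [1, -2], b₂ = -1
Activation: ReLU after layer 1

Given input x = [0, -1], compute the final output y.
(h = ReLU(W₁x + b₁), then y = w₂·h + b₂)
y = -1

Layer 1 pre-activation: z₁ = [-1, 0]
After ReLU: h = [0, 0]
Layer 2 output: y = 1×0 + -2×0 + -1 = -1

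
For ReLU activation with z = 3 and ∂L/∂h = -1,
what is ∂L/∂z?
∂L/∂z = -1

h = ReLU(3) = 3
Since z > 0: ∂h/∂z = 1
∂L/∂z = ∂L/∂h · ∂h/∂z = -1 × 1 = -1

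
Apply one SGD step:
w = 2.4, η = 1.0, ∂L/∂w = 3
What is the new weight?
w_new = -0.6

w_new = w - η·∂L/∂w = 2.4 - 1.0×(3) = 2.4 - (3) = -0.6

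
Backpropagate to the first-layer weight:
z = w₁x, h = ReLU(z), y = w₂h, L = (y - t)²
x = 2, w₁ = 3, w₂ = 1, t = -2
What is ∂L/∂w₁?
∂L/∂w₁ = 32

Forward pass:
z = w₁x = 3×2 = 6
h = ReLU(6) = 6
y = w₂h = 1×6 = 6

Backward pass:
∂L/∂y = 2(y - t) = 2(6 - -2) = 16
∂y/∂h = w₂ = 1
∂h/∂z = 1 (ReLU derivative)
∂z/∂w₁ = x = 2

∂L/∂w₁ = 16 × 1 × 1 × 2 = 32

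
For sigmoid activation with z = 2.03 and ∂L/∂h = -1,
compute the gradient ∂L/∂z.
∂L/∂z = -0.1026

σ(2.03) = 0.8839
σ'(2.03) = σ(2.03)(1 - σ(2.03)) = 0.8839 × 0.1161 = 0.1026
∂L/∂z = ∂L/∂h · σ'(z) = -1 × 0.1026 = -0.1026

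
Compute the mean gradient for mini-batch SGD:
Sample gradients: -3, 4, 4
Average gradient = 1.667

Average = (1/3)(-3 + 4 + 4) = 5/3 = 1.667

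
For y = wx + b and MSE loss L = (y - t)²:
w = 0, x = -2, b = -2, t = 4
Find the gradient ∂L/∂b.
∂L/∂b = -12

y = wx + b = (0)(-2) + -2 = -2
∂L/∂y = 2(y - t) = 2(-2 - 4) = -12
∂y/∂b = 1
∂L/∂b = ∂L/∂y · ∂y/∂b = -12 × 1 = -12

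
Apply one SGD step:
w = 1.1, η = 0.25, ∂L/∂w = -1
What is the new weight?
w_new = 1.35

w_new = w - η·∂L/∂w = 1.1 - 0.25×(-1) = 1.1 - (-0.25) = 1.35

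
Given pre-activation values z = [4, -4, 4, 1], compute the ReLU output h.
h = [4, 0, 4, 1]

ReLU applied element-wise: max(0,4)=4, max(0,-4)=0, max(0,4)=4, max(0,1)=1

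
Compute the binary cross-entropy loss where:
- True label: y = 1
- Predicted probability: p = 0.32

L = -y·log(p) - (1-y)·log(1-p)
L = 1.139

L = -1·log(0.32) - 0·log(0.68) = -log(0.32) = 1.139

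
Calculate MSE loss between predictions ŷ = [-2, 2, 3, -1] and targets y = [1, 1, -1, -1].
MSE = 6.5

MSE = (1/4)((-2-1)² + (2-1)² + (3--1)² + (-1--1)²) = (1/4)(9 + 1 + 16 + 0) = 6.5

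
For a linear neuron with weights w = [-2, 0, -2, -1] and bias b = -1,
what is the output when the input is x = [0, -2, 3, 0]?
y = -7

y = (-2)(0) + (0)(-2) + (-2)(3) + (-1)(0) + -1 = -7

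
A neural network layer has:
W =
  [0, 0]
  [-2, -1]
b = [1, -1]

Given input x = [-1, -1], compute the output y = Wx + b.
y = [1, 2]

Wx = [0×-1 + 0×-1, -2×-1 + -1×-1]
   = [0, 3]
y = Wx + b = [0 + 1, 3 + -1] = [1, 2]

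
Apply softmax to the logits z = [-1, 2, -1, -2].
p = [0.0445, 0.8945, 0.0445, 0.0164]

exp(z) = [0.3679, 7.389, 0.3679, 0.1353]
Sum = 8.26
p = [0.0445, 0.8945, 0.0445, 0.0164]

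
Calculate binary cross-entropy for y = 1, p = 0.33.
L = 1.109

L = -1·log(0.33) - 0·log(0.67) = -log(0.33) = 1.109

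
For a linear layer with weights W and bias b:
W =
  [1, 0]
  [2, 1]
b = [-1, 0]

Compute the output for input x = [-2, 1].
y = [-3, -3]

Wx = [1×-2 + 0×1, 2×-2 + 1×1]
   = [-2, -3]
y = Wx + b = [-2 + -1, -3 + 0] = [-3, -3]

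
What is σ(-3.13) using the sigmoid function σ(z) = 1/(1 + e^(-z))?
0.04189

sigmoid(-3.13) = 1/(1 + e^(3.13)) = 1/(1 + 22.87) = 0.04189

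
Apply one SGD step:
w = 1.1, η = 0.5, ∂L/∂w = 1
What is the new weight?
w_new = 0.6

w_new = w - η·∂L/∂w = 1.1 - 0.5×(1) = 1.1 - (0.5) = 0.6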